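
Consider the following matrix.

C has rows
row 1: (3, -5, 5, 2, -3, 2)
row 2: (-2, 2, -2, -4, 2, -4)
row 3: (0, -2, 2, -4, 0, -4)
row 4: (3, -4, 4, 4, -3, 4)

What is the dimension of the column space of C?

Row reduce to echelon form.
R2 ← R2 + (2/3)·R1: [0, -4/3, 4/3, -8/3, 0, -8/3]
R4 ← R4 − R1: [0, 1, -1, 2, 0, 2]
R3 ← R3 − (3/2)·R2: [0, 0, 0, 0, 0, 0]
R4 ← R4 + (3/4)·R2: [0, 0, 0, 0, 0, 0]
Echelon form has 2 nonzero rows, so rank(C) = 2.
The column space has dimension equal to the rank: 2.

2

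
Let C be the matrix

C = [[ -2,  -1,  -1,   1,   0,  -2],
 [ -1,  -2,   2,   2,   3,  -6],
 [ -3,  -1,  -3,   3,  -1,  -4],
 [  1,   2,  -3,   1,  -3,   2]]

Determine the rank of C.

Row reduce to echelon form.
R2 ← R2 − (1/2)·R1: [0, -3/2, 5/2, 3/2, 3, -5]
R3 ← R3 − (3/2)·R1: [0, 1/2, -3/2, 3/2, -1, -1]
R4 ← R4 + (1/2)·R1: [0, 3/2, -7/2, 3/2, -3, 1]
R3 ← R3 + (1/3)·R2: [0, 0, -2/3, 2, 0, -8/3]
R4 ← R4 + R2: [0, 0, -1, 3, 0, -4]
R4 ← R4 − (3/2)·R3: [0, 0, 0, 0, 0, 0]
Echelon form has 3 nonzero rows, so rank(C) = 3.

3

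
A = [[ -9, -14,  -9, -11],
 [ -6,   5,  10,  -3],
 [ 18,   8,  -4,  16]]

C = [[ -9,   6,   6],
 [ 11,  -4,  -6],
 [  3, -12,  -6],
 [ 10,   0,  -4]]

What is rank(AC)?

First compute AC:
[[-210, 110, 128],
 [109, -176, -114],
 [ 74, 124,  20]]
Now row reduce the product.
R2 ← R2 + (109/210)·R1: [0, -2497/21, -4994/105]
R3 ← R3 + (37/105)·R1: [0, 3418/21, 6836/105]
R3 ← R3 + (3418/2497)·R2: [0, 0, 0]
2 nonzero rows, so rank(AC) = 2.

2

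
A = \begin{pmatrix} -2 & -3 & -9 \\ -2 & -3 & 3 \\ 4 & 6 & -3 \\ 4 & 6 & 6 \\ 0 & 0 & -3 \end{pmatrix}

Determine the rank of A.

Row reduce to echelon form.
R2 ← R2 − R1: [0, 0, 12]
R3 ← R3 + (2)·R1: [0, 0, -21]
R4 ← R4 + (2)·R1: [0, 0, -12]
R3 ← R3 + (7/4)·R2: [0, 0, 0]
R4 ← R4 + R2: [0, 0, 0]
R5 ← R5 + (1/4)·R2: [0, 0, 0]
Echelon form has 2 nonzero rows, so rank(A) = 2.

2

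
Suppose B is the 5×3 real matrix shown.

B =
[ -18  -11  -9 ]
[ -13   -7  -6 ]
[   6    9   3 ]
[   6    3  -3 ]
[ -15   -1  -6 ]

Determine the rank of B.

3

Row reduce to echelon form.
R2 ← R2 − (13/18)·R1: [0, 17/18, 1/2]
R3 ← R3 + (1/3)·R1: [0, 16/3, 0]
R4 ← R4 + (1/3)·R1: [0, -2/3, -6]
R5 ← R5 − (5/6)·R1: [0, 49/6, 3/2]
R3 ← R3 − (96/17)·R2: [0, 0, -48/17]
R4 ← R4 + (12/17)·R2: [0, 0, -96/17]
R5 ← R5 − (147/17)·R2: [0, 0, -48/17]
R4 ← R4 − (2)·R3: [0, 0, 0]
R5 ← R5 − R3: [0, 0, 0]
Echelon form has 3 nonzero rows, so rank(B) = 3.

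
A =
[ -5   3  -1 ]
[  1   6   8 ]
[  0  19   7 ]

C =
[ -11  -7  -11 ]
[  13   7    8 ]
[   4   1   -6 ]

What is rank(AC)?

3

First compute AC:
[[ 90,  55,  85],
 [ 99,  43, -11],
 [275, 140, 110]]
Now row reduce the product.
R2 ← R2 − (11/10)·R1: [0, -35/2, -209/2]
R3 ← R3 − (55/18)·R1: [0, -505/18, -2695/18]
R3 ← R3 − (101/63)·R2: [0, 0, 374/21]
3 nonzero rows, so rank(AC) = 3.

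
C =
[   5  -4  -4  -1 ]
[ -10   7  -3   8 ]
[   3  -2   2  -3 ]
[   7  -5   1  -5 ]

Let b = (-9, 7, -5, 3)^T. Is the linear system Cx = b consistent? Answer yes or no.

no

Row reduce the augmented matrix [C | b].
R2 ← R2 + (2)·R1: [0, -1, -11, 6, -11]
R3 ← R3 − (3/5)·R1: [0, 2/5, 22/5, -12/5, 2/5]
R4 ← R4 − (7/5)·R1: [0, 3/5, 33/5, -18/5, 78/5]
R3 ← R3 + (2/5)·R2: [0, 0, 0, 0, -4]
R4 ← R4 + (3/5)·R2: [0, 0, 0, 0, 9]
R4 ← R4 + (9/4)·R3: [0, 0, 0, 0, 0]
The echelon form has 3 nonzero rows; the last pivot sits in the augmented column, so rank(C) = 2 but rank([C|b]) = 3.
Since the ranks differ, the system is inconsistent.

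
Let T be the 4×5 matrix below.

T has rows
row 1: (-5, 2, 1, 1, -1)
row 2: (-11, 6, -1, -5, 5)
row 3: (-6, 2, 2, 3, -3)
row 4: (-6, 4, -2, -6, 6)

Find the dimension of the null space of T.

Row reduce to echelon form.
R2 ← R2 − (11/5)·R1: [0, 8/5, -16/5, -36/5, 36/5]
R3 ← R3 − (6/5)·R1: [0, -2/5, 4/5, 9/5, -9/5]
R4 ← R4 − (6/5)·R1: [0, 8/5, -16/5, -36/5, 36/5]
R3 ← R3 + (1/4)·R2: [0, 0, 0, 0, 0]
R4 ← R4 − R2: [0, 0, 0, 0, 0]
2 nonzero rows, so rank(T) = 2.
T has 5 columns; by rank–nullity, nullity = 5 − 2 = 3.

3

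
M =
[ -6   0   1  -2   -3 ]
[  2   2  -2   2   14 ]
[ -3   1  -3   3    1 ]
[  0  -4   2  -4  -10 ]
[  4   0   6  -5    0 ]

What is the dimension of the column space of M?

4

Row reduce to echelon form.
R2 ← R2 + (1/3)·R1: [0, 2, -5/3, 4/3, 13]
R3 ← R3 − (1/2)·R1: [0, 1, -7/2, 4, 5/2]
R5 ← R5 + (2/3)·R1: [0, 0, 20/3, -19/3, -2]
R3 ← R3 − (1/2)·R2: [0, 0, -8/3, 10/3, -4]
R4 ← R4 + (2)·R2: [0, 0, -4/3, -4/3, 16]
R4 ← R4 − (1/2)·R3: [0, 0, 0, -3, 18]
R5 ← R5 + (5/2)·R3: [0, 0, 0, 2, -12]
R5 ← R5 + (2/3)·R4: [0, 0, 0, 0, 0]
Echelon form has 4 nonzero rows, so rank(M) = 4.
The column space has dimension equal to the rank: 4.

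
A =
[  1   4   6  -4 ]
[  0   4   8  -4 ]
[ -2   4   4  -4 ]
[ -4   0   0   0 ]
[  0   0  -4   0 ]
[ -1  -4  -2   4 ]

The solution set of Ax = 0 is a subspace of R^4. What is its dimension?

1

Row reduce to echelon form.
R3 ← R3 + (2)·R1: [0, 12, 16, -12]
R4 ← R4 + (4)·R1: [0, 16, 24, -16]
R6 ← R6 + R1: [0, 0, 4, 0]
R3 ← R3 − (3)·R2: [0, 0, -8, 0]
R4 ← R4 − (4)·R2: [0, 0, -8, 0]
R4 ← R4 − R3: [0, 0, 0, 0]
R5 ← R5 − (1/2)·R3: [0, 0, 0, 0]
R6 ← R6 + (1/2)·R3: [0, 0, 0, 0]
3 nonzero rows, so rank(A) = 3.
A has 4 columns; by rank–nullity, nullity = 4 − 3 = 1.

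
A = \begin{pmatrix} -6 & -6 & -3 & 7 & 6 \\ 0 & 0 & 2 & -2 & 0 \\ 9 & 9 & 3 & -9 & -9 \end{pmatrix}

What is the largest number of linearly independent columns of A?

Row reduce to echelon form.
R3 ← R3 + (3/2)·R1: [0, 0, -3/2, 3/2, 0]
R3 ← R3 + (3/4)·R2: [0, 0, 0, 0, 0]
Echelon form has 2 nonzero rows, so rank(A) = 2.
The rank gives the maximum number of linearly independent columns: 2.

2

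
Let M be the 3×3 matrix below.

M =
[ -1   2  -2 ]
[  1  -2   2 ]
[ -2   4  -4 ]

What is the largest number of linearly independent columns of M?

Row reduce to echelon form.
R2 ← R2 + R1: [0, 0, 0]
R3 ← R3 − (2)·R1: [0, 0, 0]
Echelon form has 1 nonzero row, so rank(M) = 1.
The rank gives the maximum number of linearly independent columns: 1.

1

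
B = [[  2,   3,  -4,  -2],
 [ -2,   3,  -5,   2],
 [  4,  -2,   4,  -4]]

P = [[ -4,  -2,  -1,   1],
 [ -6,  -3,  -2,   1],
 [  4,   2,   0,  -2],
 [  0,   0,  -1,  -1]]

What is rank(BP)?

First compute BP:
[[-42, -21,  -6,  15],
 [-30, -15,  -6,   9],
 [ 12,   6,   4,  -2]]
Now row reduce the product.
R2 ← R2 − (5/7)·R1: [0, 0, -12/7, -12/7]
R3 ← R3 + (2/7)·R1: [0, 0, 16/7, 16/7]
R3 ← R3 + (4/3)·R2: [0, 0, 0, 0]
2 nonzero rows, so rank(BP) = 2.

2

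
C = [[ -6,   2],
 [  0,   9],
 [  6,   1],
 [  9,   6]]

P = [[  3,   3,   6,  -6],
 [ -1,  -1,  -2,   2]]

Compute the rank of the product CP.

1

First compute CP:
[[-20, -20, -40,  40],
 [ -9,  -9, -18,  18],
 [ 17,  17,  34, -34],
 [ 21,  21,  42, -42]]
Now row reduce the product.
R2 ← R2 − (9/20)·R1: [0, 0, 0, 0]
R3 ← R3 + (17/20)·R1: [0, 0, 0, 0]
R4 ← R4 + (21/20)·R1: [0, 0, 0, 0]
1 nonzero row, so rank(CP) = 1.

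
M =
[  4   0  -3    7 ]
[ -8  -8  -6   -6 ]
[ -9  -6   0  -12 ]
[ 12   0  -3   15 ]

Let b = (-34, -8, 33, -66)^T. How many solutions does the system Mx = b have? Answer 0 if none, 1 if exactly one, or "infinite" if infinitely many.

Row reduce the augmented matrix [M | b].
R2 ← R2 + (2)·R1: [0, -8, -12, 8, -76]
R3 ← R3 + (9/4)·R1: [0, -6, -27/4, 15/4, -87/2]
R4 ← R4 − (3)·R1: [0, 0, 6, -6, 36]
R3 ← R3 − (3/4)·R2: [0, 0, 9/4, -9/4, 27/2]
R4 ← R4 − (8/3)·R3: [0, 0, 0, 0, 0]
The echelon form has 3 nonzero rows, and every pivot lies in the first 4 columns, so rank(M) = rank([M|b]) = 3.
The system is consistent.
rank = 3 < 4 unknowns, so there are infinitely many solutions.

infinite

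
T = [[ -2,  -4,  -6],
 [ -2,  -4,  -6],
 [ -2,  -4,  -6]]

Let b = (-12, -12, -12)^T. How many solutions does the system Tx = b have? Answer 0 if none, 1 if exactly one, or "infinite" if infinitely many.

Row reduce the augmented matrix [T | b].
R2 ← R2 − R1: [0, 0, 0, 0]
R3 ← R3 − R1: [0, 0, 0, 0]
The echelon form has 1 nonzero rows, and every pivot lies in the first 3 columns, so rank(T) = rank([T|b]) = 1.
The system is consistent.
rank = 1 < 3 unknowns, so there are infinitely many solutions.

infinite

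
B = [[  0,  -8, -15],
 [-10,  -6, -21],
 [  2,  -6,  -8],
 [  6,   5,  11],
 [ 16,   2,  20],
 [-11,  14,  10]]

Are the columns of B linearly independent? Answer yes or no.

yes

Row reduce B to echelon form.
Swap R1 ↔ R2
R3 ← R3 + (1/5)·R1: [0, -36/5, -61/5]
R4 ← R4 + (3/5)·R1: [0, 7/5, -8/5]
R5 ← R5 + (8/5)·R1: [0, -38/5, -68/5]
R6 ← R6 − (11/10)·R1: [0, 103/5, 331/10]
R3 ← R3 − (9/10)·R2: [0, 0, 13/10]
R4 ← R4 + (7/40)·R2: [0, 0, -169/40]
R5 ← R5 − (19/20)·R2: [0, 0, 13/20]
R6 ← R6 + (103/40)·R2: [0, 0, -221/40]
R4 ← R4 + (13/4)·R3: [0, 0, 0]
R5 ← R5 − (1/2)·R3: [0, 0, 0]
R6 ← R6 + (17/4)·R3: [0, 0, 0]
3 pivots among 3 columns.
Every column is a pivot column, so the columns are linearly independent.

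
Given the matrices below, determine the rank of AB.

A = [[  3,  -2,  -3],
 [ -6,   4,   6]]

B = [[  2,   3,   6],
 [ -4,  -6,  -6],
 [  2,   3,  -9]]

1

First compute AB:
[[  8,  12,  57],
 [-16, -24, -114]]
Now row reduce the product.
R2 ← R2 + (2)·R1: [0, 0, 0]
1 nonzero row, so rank(AB) = 1.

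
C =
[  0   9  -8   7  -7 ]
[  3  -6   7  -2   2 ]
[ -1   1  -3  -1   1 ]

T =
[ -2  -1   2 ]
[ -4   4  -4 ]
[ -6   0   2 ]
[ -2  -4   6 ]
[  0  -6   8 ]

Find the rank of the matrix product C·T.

2

First compute CT:
[[ -2,  50, -66],
 [-20, -31,  48],
 [ 18,   3, -10]]
Now row reduce the product.
R2 ← R2 − (10)·R1: [0, -531, 708]
R3 ← R3 + (9)·R1: [0, 453, -604]
R3 ← R3 + (151/177)·R2: [0, 0, 0]
2 nonzero rows, so rank(CT) = 2.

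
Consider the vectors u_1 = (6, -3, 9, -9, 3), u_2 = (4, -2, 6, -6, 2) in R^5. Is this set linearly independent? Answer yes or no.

Form the matrix with these vectors as rows and row reduce.
R2 ← R2 − (2/3)·R1: [0, 0, 0, 0, 0]
1 nonzero row, so the 2 vectors span a space of dimension 1.
Since 1 < 2, the vectors are linearly dependent.

no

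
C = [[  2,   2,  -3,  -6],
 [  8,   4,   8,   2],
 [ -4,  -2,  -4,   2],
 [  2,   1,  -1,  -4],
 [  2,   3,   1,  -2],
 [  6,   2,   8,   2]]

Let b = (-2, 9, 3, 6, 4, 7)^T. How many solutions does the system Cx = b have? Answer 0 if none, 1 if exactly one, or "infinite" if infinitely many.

0

Row reduce the augmented matrix [C | b].
R2 ← R2 − (4)·R1: [0, -4, 20, 26, 17]
R3 ← R3 + (2)·R1: [0, 2, -10, -10, -1]
R4 ← R4 − R1: [0, -1, 2, 2, 8]
R5 ← R5 − R1: [0, 1, 4, 4, 6]
R6 ← R6 − (3)·R1: [0, -4, 17, 20, 13]
R3 ← R3 + (1/2)·R2: [0, 0, 0, 3, 15/2]
R4 ← R4 − (1/4)·R2: [0, 0, -3, -9/2, 15/4]
R5 ← R5 + (1/4)·R2: [0, 0, 9, 21/2, 41/4]
R6 ← R6 − R2: [0, 0, -3, -6, -4]
Swap R3 ↔ R4
R5 ← R5 + (3)·R3: [0, 0, 0, -3, 43/2]
R6 ← R6 − R3: [0, 0, 0, -3/2, -31/4]
R5 ← R5 + R4: [0, 0, 0, 0, 29]
R6 ← R6 + (1/2)·R4: [0, 0, 0, 0, -4]
R6 ← R6 + (4/29)·R5: [0, 0, 0, 0, 0]
The echelon form has 5 nonzero rows; the last pivot sits in the augmented column, so rank(C) = 4 but rank([C|b]) = 5.
Since the ranks differ, the system is inconsistent.
It has no solutions.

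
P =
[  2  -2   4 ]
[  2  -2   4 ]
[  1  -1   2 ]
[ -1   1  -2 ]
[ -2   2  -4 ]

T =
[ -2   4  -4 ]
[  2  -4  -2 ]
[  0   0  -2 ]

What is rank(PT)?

1

First compute PT:
[[ -8,  16, -12],
 [ -8,  16, -12],
 [ -4,   8,  -6],
 [  4,  -8,   6],
 [  8, -16,  12]]
Now row reduce the product.
R2 ← R2 − R1: [0, 0, 0]
R3 ← R3 − (1/2)·R1: [0, 0, 0]
R4 ← R4 + (1/2)·R1: [0, 0, 0]
R5 ← R5 + R1: [0, 0, 0]
1 nonzero row, so rank(PT) = 1.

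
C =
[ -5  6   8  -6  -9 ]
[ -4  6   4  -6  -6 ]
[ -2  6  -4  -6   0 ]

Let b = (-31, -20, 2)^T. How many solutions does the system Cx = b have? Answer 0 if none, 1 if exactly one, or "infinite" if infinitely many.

Row reduce the augmented matrix [C | b].
R2 ← R2 − (4/5)·R1: [0, 6/5, -12/5, -6/5, 6/5, 24/5]
R3 ← R3 − (2/5)·R1: [0, 18/5, -36/5, -18/5, 18/5, 72/5]
R3 ← R3 − (3)·R2: [0, 0, 0, 0, 0, 0]
The echelon form has 2 nonzero rows, and every pivot lies in the first 5 columns, so rank(C) = rank([C|b]) = 2.
The system is consistent.
rank = 2 < 5 unknowns, so there are infinitely many solutions.

infinite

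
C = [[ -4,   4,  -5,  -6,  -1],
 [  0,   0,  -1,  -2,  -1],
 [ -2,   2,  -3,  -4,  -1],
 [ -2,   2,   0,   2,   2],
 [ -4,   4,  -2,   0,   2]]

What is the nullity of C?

Row reduce to echelon form.
R3 ← R3 − (1/2)·R1: [0, 0, -1/2, -1, -1/2]
R4 ← R4 − (1/2)·R1: [0, 0, 5/2, 5, 5/2]
R5 ← R5 − R1: [0, 0, 3, 6, 3]
R3 ← R3 − (1/2)·R2: [0, 0, 0, 0, 0]
R4 ← R4 + (5/2)·R2: [0, 0, 0, 0, 0]
R5 ← R5 + (3)·R2: [0, 0, 0, 0, 0]
2 nonzero rows, so rank(C) = 2.
C has 5 columns; by rank–nullity, nullity = 5 − 2 = 3.

3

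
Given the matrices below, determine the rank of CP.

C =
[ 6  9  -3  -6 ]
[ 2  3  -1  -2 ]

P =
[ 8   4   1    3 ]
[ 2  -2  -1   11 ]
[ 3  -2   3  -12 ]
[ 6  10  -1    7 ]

1

First compute CP:
[[ 21, -48,  -6, 111],
 [  7, -16,  -2,  37]]
Now row reduce the product.
R2 ← R2 − (1/3)·R1: [0, 0, 0, 0]
1 nonzero row, so rank(CP) = 1.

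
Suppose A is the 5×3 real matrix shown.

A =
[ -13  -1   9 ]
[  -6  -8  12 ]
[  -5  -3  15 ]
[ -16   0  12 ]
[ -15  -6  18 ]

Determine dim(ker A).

Row reduce to echelon form.
R2 ← R2 − (6/13)·R1: [0, -98/13, 102/13]
R3 ← R3 − (5/13)·R1: [0, -34/13, 150/13]
R4 ← R4 − (16/13)·R1: [0, 16/13, 12/13]
R5 ← R5 − (15/13)·R1: [0, -63/13, 99/13]
R3 ← R3 − (17/49)·R2: [0, 0, 432/49]
R4 ← R4 + (8/49)·R2: [0, 0, 108/49]
R5 ← R5 − (9/14)·R2: [0, 0, 18/7]
R4 ← R4 − (1/4)·R3: [0, 0, 0]
R5 ← R5 − (7/24)·R3: [0, 0, 0]
3 nonzero rows, so rank(A) = 3.
A has 3 columns; by rank–nullity, nullity = 3 − 3 = 0.

0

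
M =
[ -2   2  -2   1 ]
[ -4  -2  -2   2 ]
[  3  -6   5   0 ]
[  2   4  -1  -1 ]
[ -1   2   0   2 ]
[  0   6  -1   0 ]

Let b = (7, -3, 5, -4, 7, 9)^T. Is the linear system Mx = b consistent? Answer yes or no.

Row reduce the augmented matrix [M | b].
R2 ← R2 − (2)·R1: [0, -6, 2, 0, -17]
R3 ← R3 + (3/2)·R1: [0, -3, 2, 3/2, 31/2]
R4 ← R4 + R1: [0, 6, -3, 0, 3]
R5 ← R5 − (1/2)·R1: [0, 1, 1, 3/2, 7/2]
R3 ← R3 − (1/2)·R2: [0, 0, 1, 3/2, 24]
R4 ← R4 + R2: [0, 0, -1, 0, -14]
R5 ← R5 + (1/6)·R2: [0, 0, 4/3, 3/2, 2/3]
R6 ← R6 + R2: [0, 0, 1, 0, -8]
R4 ← R4 + R3: [0, 0, 0, 3/2, 10]
R5 ← R5 − (4/3)·R3: [0, 0, 0, -1/2, -94/3]
R6 ← R6 − R3: [0, 0, 0, -3/2, -32]
R5 ← R5 + (1/3)·R4: [0, 0, 0, 0, -28]
R6 ← R6 + R4: [0, 0, 0, 0, -22]
R6 ← R6 − (11/14)·R5: [0, 0, 0, 0, 0]
The echelon form has 5 nonzero rows; the last pivot sits in the augmented column, so rank(M) = 4 but rank([M|b]) = 5.
Since the ranks differ, the system is inconsistent.

no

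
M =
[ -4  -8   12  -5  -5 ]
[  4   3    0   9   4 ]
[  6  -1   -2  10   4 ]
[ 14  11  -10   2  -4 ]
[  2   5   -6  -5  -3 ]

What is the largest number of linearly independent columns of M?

5

Row reduce to echelon form.
R2 ← R2 + R1: [0, -5, 12, 4, -1]
R3 ← R3 + (3/2)·R1: [0, -13, 16, 5/2, -7/2]
R4 ← R4 + (7/2)·R1: [0, -17, 32, -31/2, -43/2]
R5 ← R5 + (1/2)·R1: [0, 1, 0, -15/2, -11/2]
R3 ← R3 − (13/5)·R2: [0, 0, -76/5, -79/10, -9/10]
R4 ← R4 − (17/5)·R2: [0, 0, -44/5, -291/10, -181/10]
R5 ← R5 + (1/5)·R2: [0, 0, 12/5, -67/10, -57/10]
R4 ← R4 − (11/19)·R3: [0, 0, 0, -466/19, -334/19]
R5 ← R5 + (3/19)·R3: [0, 0, 0, -151/19, -111/19]
R5 ← R5 − (151/466)·R4: [0, 0, 0, 0, -34/233]
Echelon form has 5 nonzero rows, so rank(M) = 5.
The rank gives the maximum number of linearly independent columns: 5.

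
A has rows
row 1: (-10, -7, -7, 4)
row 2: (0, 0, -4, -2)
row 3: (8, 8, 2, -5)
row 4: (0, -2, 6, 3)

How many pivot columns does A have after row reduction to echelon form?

3

Row reduce to echelon form.
R3 ← R3 + (4/5)·R1: [0, 12/5, -18/5, -9/5]
Swap R2 ↔ R3
R4 ← R4 + (5/6)·R2: [0, 0, 3, 3/2]
R4 ← R4 + (3/4)·R3: [0, 0, 0, 0]
Echelon form has 3 nonzero rows, so rank(A) = 3.
Each nonzero row contributes one pivot column: 3 pivot columns.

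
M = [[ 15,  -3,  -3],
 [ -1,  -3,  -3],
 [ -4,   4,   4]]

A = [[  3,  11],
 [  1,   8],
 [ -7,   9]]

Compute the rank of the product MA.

First compute MA:
[[ 63, 114],
 [ 15, -62],
 [-36,  24]]
Now row reduce the product.
R2 ← R2 − (5/21)·R1: [0, -624/7]
R3 ← R3 + (4/7)·R1: [0, 624/7]
R3 ← R3 + R2: [0, 0]
2 nonzero rows, so rank(MA) = 2.

2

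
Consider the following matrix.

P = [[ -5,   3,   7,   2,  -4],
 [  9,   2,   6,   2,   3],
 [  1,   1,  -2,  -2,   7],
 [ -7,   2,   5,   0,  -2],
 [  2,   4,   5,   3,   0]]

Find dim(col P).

Row reduce to echelon form.
R2 ← R2 + (9/5)·R1: [0, 37/5, 93/5, 28/5, -21/5]
R3 ← R3 + (1/5)·R1: [0, 8/5, -3/5, -8/5, 31/5]
R4 ← R4 − (7/5)·R1: [0, -11/5, -24/5, -14/5, 18/5]
R5 ← R5 + (2/5)·R1: [0, 26/5, 39/5, 19/5, -8/5]
R3 ← R3 − (8/37)·R2: [0, 0, -171/37, -104/37, 263/37]
R4 ← R4 + (11/37)·R2: [0, 0, 27/37, -42/37, 87/37]
R5 ← R5 − (26/37)·R2: [0, 0, -195/37, -5/37, 50/37]
R4 ← R4 + (3/19)·R3: [0, 0, 0, -30/19, 66/19]
R5 ← R5 − (65/57)·R3: [0, 0, 0, 175/57, -385/57]
R5 ← R5 + (35/18)·R4: [0, 0, 0, 0, 0]
Echelon form has 4 nonzero rows, so rank(P) = 4.
The column space has dimension equal to the rank: 4.

4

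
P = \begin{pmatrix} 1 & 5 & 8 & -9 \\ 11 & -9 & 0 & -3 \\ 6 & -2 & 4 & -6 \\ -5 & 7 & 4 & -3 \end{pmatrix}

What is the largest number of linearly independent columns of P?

2

Row reduce to echelon form.
R2 ← R2 − (11)·R1: [0, -64, -88, 96]
R3 ← R3 − (6)·R1: [0, -32, -44, 48]
R4 ← R4 + (5)·R1: [0, 32, 44, -48]
R3 ← R3 − (1/2)·R2: [0, 0, 0, 0]
R4 ← R4 + (1/2)·R2: [0, 0, 0, 0]
Echelon form has 2 nonzero rows, so rank(P) = 2.
The rank gives the maximum number of linearly independent columns: 2.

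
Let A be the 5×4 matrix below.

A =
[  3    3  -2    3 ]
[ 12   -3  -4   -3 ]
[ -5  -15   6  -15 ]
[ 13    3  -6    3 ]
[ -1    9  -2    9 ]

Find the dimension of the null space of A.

Row reduce to echelon form.
R2 ← R2 − (4)·R1: [0, -15, 4, -15]
R3 ← R3 + (5/3)·R1: [0, -10, 8/3, -10]
R4 ← R4 − (13/3)·R1: [0, -10, 8/3, -10]
R5 ← R5 + (1/3)·R1: [0, 10, -8/3, 10]
R3 ← R3 − (2/3)·R2: [0, 0, 0, 0]
R4 ← R4 − (2/3)·R2: [0, 0, 0, 0]
R5 ← R5 + (2/3)·R2: [0, 0, 0, 0]
2 nonzero rows, so rank(A) = 2.
A has 4 columns; by rank–nullity, nullity = 4 − 2 = 2.

2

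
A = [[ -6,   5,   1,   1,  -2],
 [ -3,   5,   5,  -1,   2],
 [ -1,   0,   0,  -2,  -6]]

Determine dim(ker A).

2

Row reduce to echelon form.
R2 ← R2 − (1/2)·R1: [0, 5/2, 9/2, -3/2, 3]
R3 ← R3 − (1/6)·R1: [0, -5/6, -1/6, -13/6, -17/3]
R3 ← R3 + (1/3)·R2: [0, 0, 4/3, -8/3, -14/3]
3 nonzero rows, so rank(A) = 3.
A has 5 columns; by rank–nullity, nullity = 5 − 3 = 2.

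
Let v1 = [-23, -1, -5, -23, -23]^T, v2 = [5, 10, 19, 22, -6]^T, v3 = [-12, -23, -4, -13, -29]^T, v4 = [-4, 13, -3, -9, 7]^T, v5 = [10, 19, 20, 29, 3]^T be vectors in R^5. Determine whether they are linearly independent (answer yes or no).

yes

Form the matrix with these vectors as rows and row reduce.
R2 ← R2 + (5/23)·R1: [0, 225/23, 412/23, 17, -11]
R3 ← R3 − (12/23)·R1: [0, -517/23, -32/23, -1, -17]
R4 ← R4 − (4/23)·R1: [0, 303/23, -49/23, -5, 11]
R5 ← R5 + (10/23)·R1: [0, 427/23, 410/23, 19, -7]
R3 ← R3 + (517/225)·R2: [0, 0, 8948/225, 8564/225, -9512/225]
R4 ← R4 − (101/75)·R2: [0, 0, -1969/75, -2092/75, 1936/75]
R5 ← R5 − (427/225)·R2: [0, 0, -3638/225, -2984/225, 3122/225]
R4 ← R4 + (5907/8948)·R3: [0, 0, 0, -6189/2237, -4686/2237]
R5 ← R5 + (1819/4474)·R3: [0, 0, 0, 4950/2237, -7410/2237]
R5 ← R5 + (1650/2063)·R4: [0, 0, 0, 0, -10290/2063]
5 nonzero rows, so the 5 vectors span a space of dimension 5.
Since 5 = 5, the vectors are linearly independent.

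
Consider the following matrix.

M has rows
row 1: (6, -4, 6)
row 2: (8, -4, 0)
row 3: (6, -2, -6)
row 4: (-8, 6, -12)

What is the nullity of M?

Row reduce to echelon form.
R2 ← R2 − (4/3)·R1: [0, 4/3, -8]
R3 ← R3 − R1: [0, 2, -12]
R4 ← R4 + (4/3)·R1: [0, 2/3, -4]
R3 ← R3 − (3/2)·R2: [0, 0, 0]
R4 ← R4 − (1/2)·R2: [0, 0, 0]
2 nonzero rows, so rank(M) = 2.
M has 3 columns; by rank–nullity, nullity = 3 − 2 = 1.

1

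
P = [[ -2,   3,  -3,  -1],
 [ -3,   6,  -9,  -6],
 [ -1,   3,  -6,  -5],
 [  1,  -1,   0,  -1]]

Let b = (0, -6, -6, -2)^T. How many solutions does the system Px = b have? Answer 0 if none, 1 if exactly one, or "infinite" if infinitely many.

Row reduce the augmented matrix [P | b].
R2 ← R2 − (3/2)·R1: [0, 3/2, -9/2, -9/2, -6]
R3 ← R3 − (1/2)·R1: [0, 3/2, -9/2, -9/2, -6]
R4 ← R4 + (1/2)·R1: [0, 1/2, -3/2, -3/2, -2]
R3 ← R3 − R2: [0, 0, 0, 0, 0]
R4 ← R4 − (1/3)·R2: [0, 0, 0, 0, 0]
The echelon form has 2 nonzero rows, and every pivot lies in the first 4 columns, so rank(P) = rank([P|b]) = 2.
The system is consistent.
rank = 2 < 4 unknowns, so there are infinitely many solutions.

infinite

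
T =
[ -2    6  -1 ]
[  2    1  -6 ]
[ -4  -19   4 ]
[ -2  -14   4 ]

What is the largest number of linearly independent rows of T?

Row reduce to echelon form.
R2 ← R2 + R1: [0, 7, -7]
R3 ← R3 − (2)·R1: [0, -31, 6]
R4 ← R4 − R1: [0, -20, 5]
R3 ← R3 + (31/7)·R2: [0, 0, -25]
R4 ← R4 + (20/7)·R2: [0, 0, -15]
R4 ← R4 − (3/5)·R3: [0, 0, 0]
Echelon form has 3 nonzero rows, so rank(T) = 3.
The rank gives the maximum number of linearly independent rows: 3.

3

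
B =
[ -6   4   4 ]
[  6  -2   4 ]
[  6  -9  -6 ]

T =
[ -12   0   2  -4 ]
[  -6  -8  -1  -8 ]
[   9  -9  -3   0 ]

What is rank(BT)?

3

First compute BT:
[[ 84, -68, -28,  -8],
 [-24, -20,   2,  -8],
 [-72, 126,  39,  48]]
Now row reduce the product.
R2 ← R2 + (2/7)·R1: [0, -276/7, -6, -72/7]
R3 ← R3 + (6/7)·R1: [0, 474/7, 15, 288/7]
R3 ← R3 + (79/46)·R2: [0, 0, 108/23, 540/23]
3 nonzero rows, so rank(BT) = 3.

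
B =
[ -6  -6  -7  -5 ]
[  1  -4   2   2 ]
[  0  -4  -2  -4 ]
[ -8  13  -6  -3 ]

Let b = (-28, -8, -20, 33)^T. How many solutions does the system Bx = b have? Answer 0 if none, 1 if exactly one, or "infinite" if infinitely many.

Row reduce the augmented matrix [B | b].
R2 ← R2 + (1/6)·R1: [0, -5, 5/6, 7/6, -38/3]
R4 ← R4 − (4/3)·R1: [0, 21, 10/3, 11/3, 211/3]
R3 ← R3 − (4/5)·R2: [0, 0, -8/3, -74/15, -148/15]
R4 ← R4 + (21/5)·R2: [0, 0, 41/6, 257/30, 257/15]
R4 ← R4 + (41/16)·R3: [0, 0, 0, -163/40, -163/20]
The echelon form has 4 nonzero rows, and every pivot lies in the first 4 columns, so rank(B) = rank([B|b]) = 4.
The system is consistent.
rank = 4 = number of unknowns, so the solution is unique.

1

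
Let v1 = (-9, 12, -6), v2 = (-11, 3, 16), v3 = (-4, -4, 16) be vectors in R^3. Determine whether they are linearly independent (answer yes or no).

no

Form the matrix with these vectors as rows and row reduce.
R2 ← R2 − (11/9)·R1: [0, -35/3, 70/3]
R3 ← R3 − (4/9)·R1: [0, -28/3, 56/3]
R3 ← R3 − (4/5)·R2: [0, 0, 0]
2 nonzero rows, so the 3 vectors span a space of dimension 2.
Since 2 < 3, the vectors are linearly dependent.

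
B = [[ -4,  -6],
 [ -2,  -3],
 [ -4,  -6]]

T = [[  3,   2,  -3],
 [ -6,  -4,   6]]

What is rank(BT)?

First compute BT:
[[ 24,  16, -24],
 [ 12,   8, -12],
 [ 24,  16, -24]]
Now row reduce the product.
R2 ← R2 − (1/2)·R1: [0, 0, 0]
R3 ← R3 − R1: [0, 0, 0]
1 nonzero row, so rank(BT) = 1.

1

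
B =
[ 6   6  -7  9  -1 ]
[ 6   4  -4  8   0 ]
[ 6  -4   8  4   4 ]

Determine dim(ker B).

3

Row reduce to echelon form.
R2 ← R2 − R1: [0, -2, 3, -1, 1]
R3 ← R3 − R1: [0, -10, 15, -5, 5]
R3 ← R3 − (5)·R2: [0, 0, 0, 0, 0]
2 nonzero rows, so rank(B) = 2.
B has 5 columns; by rank–nullity, nullity = 5 − 2 = 3.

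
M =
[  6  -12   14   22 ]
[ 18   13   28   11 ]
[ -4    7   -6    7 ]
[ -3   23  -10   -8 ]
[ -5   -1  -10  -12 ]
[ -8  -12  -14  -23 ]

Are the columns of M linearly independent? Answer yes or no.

Row reduce M to echelon form.
R2 ← R2 − (3)·R1: [0, 49, -14, -55]
R3 ← R3 + (2/3)·R1: [0, -1, 10/3, 65/3]
R4 ← R4 + (1/2)·R1: [0, 17, -3, 3]
R5 ← R5 + (5/6)·R1: [0, -11, 5/3, 19/3]
R6 ← R6 + (4/3)·R1: [0, -28, 14/3, 19/3]
R3 ← R3 + (1/49)·R2: [0, 0, 64/21, 3020/147]
R4 ← R4 − (17/49)·R2: [0, 0, 13/7, 1082/49]
R5 ← R5 + (11/49)·R2: [0, 0, -31/21, -884/147]
R6 ← R6 + (4/7)·R2: [0, 0, -10/3, -527/21]
R4 ← R4 − (39/64)·R3: [0, 0, 0, 153/16]
R5 ← R5 + (31/64)·R3: [0, 0, 0, 63/16]
R6 ← R6 + (35/32)·R3: [0, 0, 0, -21/8]
R5 ← R5 − (7/17)·R4: [0, 0, 0, 0]
R6 ← R6 + (14/51)·R4: [0, 0, 0, 0]
4 pivots among 4 columns.
Every column is a pivot column, so the columns are linearly independent.

yes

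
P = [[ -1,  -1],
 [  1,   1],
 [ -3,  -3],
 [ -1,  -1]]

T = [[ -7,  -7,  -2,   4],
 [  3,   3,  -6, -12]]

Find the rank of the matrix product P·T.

First compute PT:
[[  4,   4,   8,   8],
 [ -4,  -4,  -8,  -8],
 [ 12,  12,  24,  24],
 [  4,   4,   8,   8]]
Now row reduce the product.
R2 ← R2 + R1: [0, 0, 0, 0]
R3 ← R3 − (3)·R1: [0, 0, 0, 0]
R4 ← R4 − R1: [0, 0, 0, 0]
1 nonzero row, so rank(PT) = 1.

1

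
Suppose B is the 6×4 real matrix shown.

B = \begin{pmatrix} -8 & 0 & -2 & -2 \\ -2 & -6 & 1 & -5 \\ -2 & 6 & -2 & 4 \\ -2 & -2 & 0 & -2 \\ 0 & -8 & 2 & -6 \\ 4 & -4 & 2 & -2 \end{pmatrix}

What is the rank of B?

2

Row reduce to echelon form.
R2 ← R2 − (1/4)·R1: [0, -6, 3/2, -9/2]
R3 ← R3 − (1/4)·R1: [0, 6, -3/2, 9/2]
R4 ← R4 − (1/4)·R1: [0, -2, 1/2, -3/2]
R6 ← R6 + (1/2)·R1: [0, -4, 1, -3]
R3 ← R3 + R2: [0, 0, 0, 0]
R4 ← R4 − (1/3)·R2: [0, 0, 0, 0]
R5 ← R5 − (4/3)·R2: [0, 0, 0, 0]
R6 ← R6 − (2/3)·R2: [0, 0, 0, 0]
Echelon form has 2 nonzero rows, so rank(B) = 2.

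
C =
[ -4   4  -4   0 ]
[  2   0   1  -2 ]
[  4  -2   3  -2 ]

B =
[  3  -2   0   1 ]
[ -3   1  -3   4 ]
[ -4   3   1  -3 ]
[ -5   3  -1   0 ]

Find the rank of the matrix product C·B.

First compute CB:
[[ -8,   0, -16,  24],
 [ 12,  -7,   3,  -1],
 [ 16,  -7,  11, -13]]
Now row reduce the product.
R2 ← R2 + (3/2)·R1: [0, -7, -21, 35]
R3 ← R3 + (2)·R1: [0, -7, -21, 35]
R3 ← R3 − R2: [0, 0, 0, 0]
2 nonzero rows, so rank(CB) = 2.

2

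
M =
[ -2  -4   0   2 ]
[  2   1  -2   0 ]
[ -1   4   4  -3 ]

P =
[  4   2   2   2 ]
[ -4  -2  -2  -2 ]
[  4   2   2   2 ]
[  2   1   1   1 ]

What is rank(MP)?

1

First compute MP:
[[ 12,   6,   6,   6],
 [ -4,  -2,  -2,  -2],
 [-10,  -5,  -5,  -5]]
Now row reduce the product.
R2 ← R2 + (1/3)·R1: [0, 0, 0, 0]
R3 ← R3 + (5/6)·R1: [0, 0, 0, 0]
1 nonzero row, so rank(MP) = 1.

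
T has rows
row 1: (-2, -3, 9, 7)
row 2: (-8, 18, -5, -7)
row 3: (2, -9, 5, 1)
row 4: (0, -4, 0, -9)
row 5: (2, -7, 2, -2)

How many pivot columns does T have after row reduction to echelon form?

Row reduce to echelon form.
R2 ← R2 − (4)·R1: [0, 30, -41, -35]
R3 ← R3 + R1: [0, -12, 14, 8]
R5 ← R5 + R1: [0, -10, 11, 5]
R3 ← R3 + (2/5)·R2: [0, 0, -12/5, -6]
R4 ← R4 + (2/15)·R2: [0, 0, -82/15, -41/3]
R5 ← R5 + (1/3)·R2: [0, 0, -8/3, -20/3]
R4 ← R4 − (41/18)·R3: [0, 0, 0, 0]
R5 ← R5 − (10/9)·R3: [0, 0, 0, 0]
Echelon form has 3 nonzero rows, so rank(T) = 3.
Each nonzero row contributes one pivot column: 3 pivot columns.

3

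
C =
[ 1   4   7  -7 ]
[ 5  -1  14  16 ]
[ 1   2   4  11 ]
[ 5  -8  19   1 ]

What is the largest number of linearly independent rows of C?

Row reduce to echelon form.
R2 ← R2 − (5)·R1: [0, -21, -21, 51]
R3 ← R3 − R1: [0, -2, -3, 18]
R4 ← R4 − (5)·R1: [0, -28, -16, 36]
R3 ← R3 − (2/21)·R2: [0, 0, -1, 92/7]
R4 ← R4 − (4/3)·R2: [0, 0, 12, -32]
R4 ← R4 + (12)·R3: [0, 0, 0, 880/7]
Echelon form has 4 nonzero rows, so rank(C) = 4.
The rank gives the maximum number of linearly independent rows: 4.

4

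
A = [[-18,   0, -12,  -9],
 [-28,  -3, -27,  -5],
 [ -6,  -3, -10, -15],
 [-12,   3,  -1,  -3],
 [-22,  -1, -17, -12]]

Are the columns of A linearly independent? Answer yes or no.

no

Row reduce A to echelon form.
R2 ← R2 − (14/9)·R1: [0, -3, -25/3, 9]
R3 ← R3 − (1/3)·R1: [0, -3, -6, -12]
R4 ← R4 − (2/3)·R1: [0, 3, 7, 3]
R5 ← R5 − (11/9)·R1: [0, -1, -7/3, -1]
R3 ← R3 − R2: [0, 0, 7/3, -21]
R4 ← R4 + R2: [0, 0, -4/3, 12]
R5 ← R5 − (1/3)·R2: [0, 0, 4/9, -4]
R4 ← R4 + (4/7)·R3: [0, 0, 0, 0]
R5 ← R5 − (4/21)·R3: [0, 0, 0, 0]
3 pivots among 4 columns.
Only 3 < 4 pivot columns, so the columns are linearly dependent.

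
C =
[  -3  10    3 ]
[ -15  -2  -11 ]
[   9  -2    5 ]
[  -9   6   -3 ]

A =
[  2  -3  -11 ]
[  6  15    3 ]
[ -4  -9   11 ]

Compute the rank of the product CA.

2

First compute CA:
[[ 42, 132,  96],
 [  2, 114,  38],
 [-14, -102, -50],
 [ 30, 144,  84]]
Now row reduce the product.
R2 ← R2 − (1/21)·R1: [0, 754/7, 234/7]
R3 ← R3 + (1/3)·R1: [0, -58, -18]
R4 ← R4 − (5/7)·R1: [0, 348/7, 108/7]
R3 ← R3 + (7/13)·R2: [0, 0, 0]
R4 ← R4 − (6/13)·R2: [0, 0, 0]
2 nonzero rows, so rank(CA) = 2.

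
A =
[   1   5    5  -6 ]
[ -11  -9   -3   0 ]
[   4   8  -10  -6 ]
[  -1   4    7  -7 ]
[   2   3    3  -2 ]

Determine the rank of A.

Row reduce to echelon form.
R2 ← R2 + (11)·R1: [0, 46, 52, -66]
R3 ← R3 − (4)·R1: [0, -12, -30, 18]
R4 ← R4 + R1: [0, 9, 12, -13]
R5 ← R5 − (2)·R1: [0, -7, -7, 10]
R3 ← R3 + (6/23)·R2: [0, 0, -378/23, 18/23]
R4 ← R4 − (9/46)·R2: [0, 0, 42/23, -2/23]
R5 ← R5 + (7/46)·R2: [0, 0, 21/23, -1/23]
R4 ← R4 + (1/9)·R3: [0, 0, 0, 0]
R5 ← R5 + (1/18)·R3: [0, 0, 0, 0]
Echelon form has 3 nonzero rows, so rank(A) = 3.

3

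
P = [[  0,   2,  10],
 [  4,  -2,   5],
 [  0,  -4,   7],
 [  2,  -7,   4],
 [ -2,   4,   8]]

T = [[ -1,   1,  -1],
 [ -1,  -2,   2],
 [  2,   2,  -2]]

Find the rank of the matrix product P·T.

2

First compute PT:
[[ 18,  16, -16],
 [  8,  18, -18],
 [ 18,  22, -22],
 [ 13,  24, -24],
 [ 14,   6,  -6]]
Now row reduce the product.
R2 ← R2 − (4/9)·R1: [0, 98/9, -98/9]
R3 ← R3 − R1: [0, 6, -6]
R4 ← R4 − (13/18)·R1: [0, 112/9, -112/9]
R5 ← R5 − (7/9)·R1: [0, -58/9, 58/9]
R3 ← R3 − (27/49)·R2: [0, 0, 0]
R4 ← R4 − (8/7)·R2: [0, 0, 0]
R5 ← R5 + (29/49)·R2: [0, 0, 0]
2 nonzero rows, so rank(PT) = 2.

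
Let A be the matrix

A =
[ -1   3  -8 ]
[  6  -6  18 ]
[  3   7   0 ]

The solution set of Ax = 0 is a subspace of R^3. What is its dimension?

0

Row reduce to echelon form.
R2 ← R2 + (6)·R1: [0, 12, -30]
R3 ← R3 + (3)·R1: [0, 16, -24]
R3 ← R3 − (4/3)·R2: [0, 0, 16]
3 nonzero rows, so rank(A) = 3.
A has 3 columns; by rank–nullity, nullity = 3 − 3 = 0.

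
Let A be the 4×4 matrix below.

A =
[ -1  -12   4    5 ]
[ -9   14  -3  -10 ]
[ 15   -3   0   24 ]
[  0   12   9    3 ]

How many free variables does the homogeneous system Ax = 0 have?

0

Row reduce to echelon form.
R2 ← R2 − (9)·R1: [0, 122, -39, -55]
R3 ← R3 + (15)·R1: [0, -183, 60, 99]
R3 ← R3 + (3/2)·R2: [0, 0, 3/2, 33/2]
R4 ← R4 − (6/61)·R2: [0, 0, 783/61, 513/61]
R4 ← R4 − (522/61)·R3: [0, 0, 0, -8100/61]
4 nonzero rows, so rank(A) = 4.
A has 4 columns; by rank–nullity, nullity = 4 − 4 = 0.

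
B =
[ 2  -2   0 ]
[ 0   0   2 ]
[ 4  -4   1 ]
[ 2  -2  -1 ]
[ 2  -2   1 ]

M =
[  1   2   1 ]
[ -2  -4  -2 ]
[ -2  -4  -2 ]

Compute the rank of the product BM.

1

First compute BM:
[[  6,  12,   6],
 [ -4,  -8,  -4],
 [ 10,  20,  10],
 [  8,  16,   8],
 [  4,   8,   4]]
Now row reduce the product.
R2 ← R2 + (2/3)·R1: [0, 0, 0]
R3 ← R3 − (5/3)·R1: [0, 0, 0]
R4 ← R4 − (4/3)·R1: [0, 0, 0]
R5 ← R5 − (2/3)·R1: [0, 0, 0]
1 nonzero row, so rank(BM) = 1.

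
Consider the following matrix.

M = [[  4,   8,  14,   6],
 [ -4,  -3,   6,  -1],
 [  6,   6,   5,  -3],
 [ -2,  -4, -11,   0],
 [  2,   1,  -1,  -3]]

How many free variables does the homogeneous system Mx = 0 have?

1

Row reduce to echelon form.
R2 ← R2 + R1: [0, 5, 20, 5]
R3 ← R3 − (3/2)·R1: [0, -6, -16, -12]
R4 ← R4 + (1/2)·R1: [0, 0, -4, 3]
R5 ← R5 − (1/2)·R1: [0, -3, -8, -6]
R3 ← R3 + (6/5)·R2: [0, 0, 8, -6]
R5 ← R5 + (3/5)·R2: [0, 0, 4, -3]
R4 ← R4 + (1/2)·R3: [0, 0, 0, 0]
R5 ← R5 − (1/2)·R3: [0, 0, 0, 0]
3 nonzero rows, so rank(M) = 3.
M has 4 columns; by rank–nullity, nullity = 4 − 3 = 1.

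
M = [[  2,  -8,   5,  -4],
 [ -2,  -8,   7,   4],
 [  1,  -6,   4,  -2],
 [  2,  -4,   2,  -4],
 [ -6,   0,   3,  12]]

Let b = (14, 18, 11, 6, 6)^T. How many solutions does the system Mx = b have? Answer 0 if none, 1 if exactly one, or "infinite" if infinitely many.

infinite

Row reduce the augmented matrix [M | b].
R2 ← R2 + R1: [0, -16, 12, 0, 32]
R3 ← R3 − (1/2)·R1: [0, -2, 3/2, 0, 4]
R4 ← R4 − R1: [0, 4, -3, 0, -8]
R5 ← R5 + (3)·R1: [0, -24, 18, 0, 48]
R3 ← R3 − (1/8)·R2: [0, 0, 0, 0, 0]
R4 ← R4 + (1/4)·R2: [0, 0, 0, 0, 0]
R5 ← R5 − (3/2)·R2: [0, 0, 0, 0, 0]
The echelon form has 2 nonzero rows, and every pivot lies in the first 4 columns, so rank(M) = rank([M|b]) = 2.
The system is consistent.
rank = 2 < 4 unknowns, so there are infinitely many solutions.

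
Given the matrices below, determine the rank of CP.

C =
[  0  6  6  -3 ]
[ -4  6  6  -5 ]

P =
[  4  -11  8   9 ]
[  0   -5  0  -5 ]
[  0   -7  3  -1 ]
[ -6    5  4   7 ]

2

First compute CP:
[[ 18, -87,   6, -57],
 [ 14, -53, -34, -107]]
Now row reduce the product.
R2 ← R2 − (7/9)·R1: [0, 44/3, -116/3, -188/3]
2 nonzero rows, so rank(CP) = 2.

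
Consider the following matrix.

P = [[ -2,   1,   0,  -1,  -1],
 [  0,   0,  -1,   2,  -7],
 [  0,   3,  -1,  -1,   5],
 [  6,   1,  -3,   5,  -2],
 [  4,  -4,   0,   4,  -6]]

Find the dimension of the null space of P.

2

Row reduce to echelon form.
R4 ← R4 + (3)·R1: [0, 4, -3, 2, -5]
R5 ← R5 + (2)·R1: [0, -2, 0, 2, -8]
Swap R2 ↔ R3
R4 ← R4 − (4/3)·R2: [0, 0, -5/3, 10/3, -35/3]
R5 ← R5 + (2/3)·R2: [0, 0, -2/3, 4/3, -14/3]
R4 ← R4 − (5/3)·R3: [0, 0, 0, 0, 0]
R5 ← R5 − (2/3)·R3: [0, 0, 0, 0, 0]
3 nonzero rows, so rank(P) = 3.
P has 5 columns; by rank–nullity, nullity = 5 − 3 = 2.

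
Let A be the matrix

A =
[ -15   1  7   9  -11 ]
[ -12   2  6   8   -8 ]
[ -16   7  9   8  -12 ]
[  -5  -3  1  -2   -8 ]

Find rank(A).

Row reduce to echelon form.
R2 ← R2 − (4/5)·R1: [0, 6/5, 2/5, 4/5, 4/5]
R3 ← R3 − (16/15)·R1: [0, 89/15, 23/15, -8/5, -4/15]
R4 ← R4 − (1/3)·R1: [0, -10/3, -4/3, -5, -13/3]
R3 ← R3 − (89/18)·R2: [0, 0, -4/9, -50/9, -38/9]
R4 ← R4 + (25/9)·R2: [0, 0, -2/9, -25/9, -19/9]
R4 ← R4 − (1/2)·R3: [0, 0, 0, 0, 0]
Echelon form has 3 nonzero rows, so rank(A) = 3.

3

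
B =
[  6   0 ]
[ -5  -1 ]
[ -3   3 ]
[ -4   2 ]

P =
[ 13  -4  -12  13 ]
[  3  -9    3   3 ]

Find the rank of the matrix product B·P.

First compute BP:
[[ 78, -24, -72,  78],
 [-68,  29,  57, -68],
 [-30, -15,  45, -30],
 [-46,  -2,  54, -46]]
Now row reduce the product.
R2 ← R2 + (34/39)·R1: [0, 105/13, -75/13, 0]
R3 ← R3 + (5/13)·R1: [0, -315/13, 225/13, 0]
R4 ← R4 + (23/39)·R1: [0, -210/13, 150/13, 0]
R3 ← R3 + (3)·R2: [0, 0, 0, 0]
R4 ← R4 + (2)·R2: [0, 0, 0, 0]
2 nonzero rows, so rank(BP) = 2.

2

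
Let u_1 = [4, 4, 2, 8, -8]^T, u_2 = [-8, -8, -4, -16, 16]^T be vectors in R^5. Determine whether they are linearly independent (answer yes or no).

no

Form the matrix with these vectors as rows and row reduce.
R2 ← R2 + (2)·R1: [0, 0, 0, 0, 0]
1 nonzero row, so the 2 vectors span a space of dimension 1.
Since 1 < 2, the vectors are linearly dependent.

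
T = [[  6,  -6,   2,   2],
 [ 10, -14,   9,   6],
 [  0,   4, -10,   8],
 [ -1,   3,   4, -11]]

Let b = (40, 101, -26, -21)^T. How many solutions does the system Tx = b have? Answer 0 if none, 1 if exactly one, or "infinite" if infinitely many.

Row reduce the augmented matrix [T | b].
R2 ← R2 − (5/3)·R1: [0, -4, 17/3, 8/3, 103/3]
R4 ← R4 + (1/6)·R1: [0, 2, 13/3, -32/3, -43/3]
R3 ← R3 + R2: [0, 0, -13/3, 32/3, 25/3]
R4 ← R4 + (1/2)·R2: [0, 0, 43/6, -28/3, 17/6]
R4 ← R4 + (43/26)·R3: [0, 0, 0, 108/13, 216/13]
The echelon form has 4 nonzero rows, and every pivot lies in the first 4 columns, so rank(T) = rank([T|b]) = 4.
The system is consistent.
rank = 4 = number of unknowns, so the solution is unique.

1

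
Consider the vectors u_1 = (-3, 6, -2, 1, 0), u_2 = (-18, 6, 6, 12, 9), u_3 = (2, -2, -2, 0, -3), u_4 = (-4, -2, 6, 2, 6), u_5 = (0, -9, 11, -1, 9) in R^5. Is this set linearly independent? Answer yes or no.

Form the matrix with these vectors as rows and row reduce.
R2 ← R2 − (6)·R1: [0, -30, 18, 6, 9]
R3 ← R3 + (2/3)·R1: [0, 2, -10/3, 2/3, -3]
R4 ← R4 − (4/3)·R1: [0, -10, 26/3, 2/3, 6]
R3 ← R3 + (1/15)·R2: [0, 0, -32/15, 16/15, -12/5]
R4 ← R4 − (1/3)·R2: [0, 0, 8/3, -4/3, 3]
R5 ← R5 − (3/10)·R2: [0, 0, 28/5, -14/5, 63/10]
R4 ← R4 + (5/4)·R3: [0, 0, 0, 0, 0]
R5 ← R5 + (21/8)·R3: [0, 0, 0, 0, 0]
3 nonzero rows, so the 5 vectors span a space of dimension 3.
Since 3 < 5, the vectors are linearly dependent.

no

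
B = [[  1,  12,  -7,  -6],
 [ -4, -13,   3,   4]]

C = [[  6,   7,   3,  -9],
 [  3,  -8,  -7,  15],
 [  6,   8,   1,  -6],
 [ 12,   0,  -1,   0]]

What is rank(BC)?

First compute BC:
[[-72, -145, -82, 213],
 [  3, 100,  78, -177]]
Now row reduce the product.
R2 ← R2 + (1/24)·R1: [0, 2255/24, 895/12, -1345/8]
2 nonzero rows, so rank(BC) = 2.

2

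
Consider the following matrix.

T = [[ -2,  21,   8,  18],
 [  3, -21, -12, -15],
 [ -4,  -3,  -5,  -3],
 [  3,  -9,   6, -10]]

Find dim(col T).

Row reduce to echelon form.
R2 ← R2 + (3/2)·R1: [0, 21/2, 0, 12]
R3 ← R3 − (2)·R1: [0, -45, -21, -39]
R4 ← R4 + (3/2)·R1: [0, 45/2, 18, 17]
R3 ← R3 + (30/7)·R2: [0, 0, -21, 87/7]
R4 ← R4 − (15/7)·R2: [0, 0, 18, -61/7]
R4 ← R4 + (6/7)·R3: [0, 0, 0, 95/49]
Echelon form has 4 nonzero rows, so rank(T) = 4.
The column space has dimension equal to the rank: 4.

4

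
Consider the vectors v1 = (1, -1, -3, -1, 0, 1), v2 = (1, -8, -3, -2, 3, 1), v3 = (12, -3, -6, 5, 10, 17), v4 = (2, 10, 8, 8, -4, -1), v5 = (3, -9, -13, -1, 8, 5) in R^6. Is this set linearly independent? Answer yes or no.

yes

Form the matrix with these vectors as rows and row reduce.
R2 ← R2 − R1: [0, -7, 0, -1, 3, 0]
R3 ← R3 − (12)·R1: [0, 9, 30, 17, 10, 5]
R4 ← R4 − (2)·R1: [0, 12, 14, 10, -4, -3]
R5 ← R5 − (3)·R1: [0, -6, -4, 2, 8, 2]
R3 ← R3 + (9/7)·R2: [0, 0, 30, 110/7, 97/7, 5]
R4 ← R4 + (12/7)·R2: [0, 0, 14, 58/7, 8/7, -3]
R5 ← R5 − (6/7)·R2: [0, 0, -4, 20/7, 38/7, 2]
R4 ← R4 − (7/15)·R3: [0, 0, 0, 20/21, -559/105, -16/3]
R5 ← R5 + (2/15)·R3: [0, 0, 0, 104/21, 764/105, 8/3]
R5 ← R5 − (26/5)·R4: [0, 0, 0, 0, 874/25, 152/5]
5 nonzero rows, so the 5 vectors span a space of dimension 5.
Since 5 = 5, the vectors are linearly independent.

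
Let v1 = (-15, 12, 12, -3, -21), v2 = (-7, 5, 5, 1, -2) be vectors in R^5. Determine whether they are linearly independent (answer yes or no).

Form the matrix with these vectors as rows and row reduce.
R2 ← R2 − (7/15)·R1: [0, -3/5, -3/5, 12/5, 39/5]
2 nonzero rows, so the 2 vectors span a space of dimension 2.
Since 2 = 2, the vectors are linearly independent.

yes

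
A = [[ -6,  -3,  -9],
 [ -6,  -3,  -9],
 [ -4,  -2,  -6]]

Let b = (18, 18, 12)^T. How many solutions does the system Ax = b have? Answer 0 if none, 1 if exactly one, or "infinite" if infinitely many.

Row reduce the augmented matrix [A | b].
R2 ← R2 − R1: [0, 0, 0, 0]
R3 ← R3 − (2/3)·R1: [0, 0, 0, 0]
The echelon form has 1 nonzero rows, and every pivot lies in the first 3 columns, so rank(A) = rank([A|b]) = 1.
The system is consistent.
rank = 1 < 3 unknowns, so there are infinitely many solutions.

infinite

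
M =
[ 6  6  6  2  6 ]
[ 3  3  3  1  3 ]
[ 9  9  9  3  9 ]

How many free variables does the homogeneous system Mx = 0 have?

Row reduce to echelon form.
R2 ← R2 − (1/2)·R1: [0, 0, 0, 0, 0]
R3 ← R3 − (3/2)·R1: [0, 0, 0, 0, 0]
1 nonzero row, so rank(M) = 1.
M has 5 columns; by rank–nullity, nullity = 5 − 1 = 4.

4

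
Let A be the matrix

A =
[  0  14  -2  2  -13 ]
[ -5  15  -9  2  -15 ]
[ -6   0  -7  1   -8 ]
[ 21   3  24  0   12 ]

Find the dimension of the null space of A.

Row reduce to echelon form.
Swap R1 ↔ R2
R3 ← R3 − (6/5)·R1: [0, -18, 19/5, -7/5, 10]
R4 ← R4 + (21/5)·R1: [0, 66, -69/5, 42/5, -51]
R3 ← R3 + (9/7)·R2: [0, 0, 43/35, 41/35, -47/7]
R4 ← R4 − (33/7)·R2: [0, 0, -153/35, -36/35, 72/7]
R4 ← R4 + (153/43)·R3: [0, 0, 0, 135/43, -585/43]
4 nonzero rows, so rank(A) = 4.
A has 5 columns; by rank–nullity, nullity = 5 − 4 = 1.

1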